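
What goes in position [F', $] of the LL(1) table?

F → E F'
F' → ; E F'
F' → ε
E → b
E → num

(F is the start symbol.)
To find M[F', $], we find productions for F' where $ is in the predict set (PREDICT(N → α) = (FIRST(α) \ {ε}) ∪ (FOLLOW(N) if α ⇒* ε)).

Relevant sets:
  FOLLOW(F') = { $ }

F' → ; E F': PREDICT = { ';' }
F' → ε: PREDICT = { $ }
  $ is in predict set, so this production goes in M[F', $]

M[F', $] = F' → ε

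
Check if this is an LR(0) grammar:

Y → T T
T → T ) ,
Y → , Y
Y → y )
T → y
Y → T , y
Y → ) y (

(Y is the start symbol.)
No. Shift-reduce conflict between [T → y .] and [Y → y . )]

Augment with Y' → Y and build the canonical LR(0) collection (I0 = CLOSURE({[Y' → . Y]}), then GOTO on every symbol after a dot until no new states appear). It has 16 states:
  I0: { [T → . T ) ,], [T → . y], [Y → . ) y (], [Y → . , Y], [Y → . T , y], [Y → . T T], [Y → . y )], [Y' → . Y] }  — shift
  I1: { [Y → ) . y (] }  — shift
  I2: { [T → . T ) ,], [T → . y], [Y → , . Y], [Y → . ) y (], [Y → . , Y], [Y → . T , y], [Y → . T T], [Y → . y )] }  — shift
  I3: { [T → . T ) ,], [T → . y], [T → T . ) ,], [Y → T . , y], [Y → T . T] }  — shift
  I4: { [Y' → Y .] }  — accept
  I5: { [T → y .], [Y → y . )] }  — shift, reduce
  I6: { [Y → y ) .] }  — reduce
  I7: { [T → T ) . ,] }  — shift
  I8: { [Y → T , . y] }  — shift
  I9: { [T → T . ) ,], [Y → T T .] }  — shift, reduce
  I10: { [T → y .] }  — reduce
  I11: { [Y → T , y .] }  — reduce
  I12: { [T → T ) , .] }  — reduce
  I13: { [Y → , Y .] }  — reduce
  I14: { [Y → ) y . (] }  — shift
  I15: { [Y → ) y ( .] }  — reduce

Conflict in state I5:
  Shift-reduce conflict between [T → y .] and [Y → y . )]
So the grammar is NOT LR(0).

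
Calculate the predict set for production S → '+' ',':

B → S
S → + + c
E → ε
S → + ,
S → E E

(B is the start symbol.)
{ '+' }

PREDICT(S → '+' ',') = (FIRST(RHS) \ {ε}) ∪ (FOLLOW(S) if ε ∈ FIRST(RHS), i.e. RHS ⇒* ε)
FIRST('+' ',') = { '+' }
ε ∉ FIRST('+' ','), so FOLLOW(S) is not added.
PREDICT(S → '+' ',') = { '+' }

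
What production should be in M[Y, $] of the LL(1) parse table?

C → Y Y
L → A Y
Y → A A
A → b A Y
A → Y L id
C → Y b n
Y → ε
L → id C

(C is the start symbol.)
To find M[Y, $], we find productions for Y where $ is in the predict set (PREDICT(N → α) = (FIRST(α) \ {ε}) ∪ (FOLLOW(N) if α ⇒* ε)).

Relevant sets:
  FIRST(A) = { 'b', 'id' }
  FOLLOW(Y) = { $, 'b', 'id' }

Y → A A: PREDICT = { 'b', 'id' }
Y → ε: PREDICT = { $, 'b', 'id' }
  $ is in predict set, so this production goes in M[Y, $]

M[Y, $] = Y → ε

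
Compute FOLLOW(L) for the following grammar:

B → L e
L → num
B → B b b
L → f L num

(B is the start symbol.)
In B → L e: L is followed by e, add FIRST(e) \ {ε} = { 'e' }
In L → f L num: L is followed by num, add FIRST(num) \ {ε} = { 'num' }

Taking the union: FOLLOW(L) = { 'e', 'num' }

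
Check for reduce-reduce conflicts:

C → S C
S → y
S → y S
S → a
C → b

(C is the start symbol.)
A reduce-reduce conflict occurs when an LR(0) state has two complete items [A → α .] and [B → β .] — both call for a reduction, and with no lookahead the parser cannot choose between them.

Augment with C' → C and build the canonical LR(0) collection (I0 = CLOSURE({[C' → . C]}), then GOTO on every symbol after a dot until no new states appear). It has 8 states:
  I0: { [C → . S C], [C → . b], [C' → . C], [S → . a], [S → . y S], [S → . y] }  — shift
  I1: { [C' → C .] }  — accept
  I2: { [C → . S C], [C → . b], [C → S . C], [S → . a], [S → . y S], [S → . y] }  — shift
  I3: { [S → a .] }  — reduce
  I4: { [C → b .] }  — reduce
  I5: { [S → . a], [S → . y S], [S → . y], [S → y . S], [S → y .] }  — shift, reduce
  I6: { [S → y S .] }  — reduce
  I7: { [C → S C .] }  — reduce

No state contains more than one complete item.

Answer: No reduce-reduce conflicts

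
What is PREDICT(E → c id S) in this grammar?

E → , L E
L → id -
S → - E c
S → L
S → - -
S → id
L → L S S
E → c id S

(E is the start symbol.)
{ 'c' }

PREDICT(E → c id S) = (FIRST(RHS) \ {ε}) ∪ (FOLLOW(E) if ε ∈ FIRST(RHS), i.e. RHS ⇒* ε)
FIRST(c id S) = { 'c' }
ε ∉ FIRST(c id S), so FOLLOW(E) is not added.
PREDICT(E → c id S) = { 'c' }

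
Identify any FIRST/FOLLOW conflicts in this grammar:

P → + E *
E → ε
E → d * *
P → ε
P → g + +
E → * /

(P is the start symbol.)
Yes. E → '*' '/' with FOLLOW(E) on { '*' }

Nullable non-terminals: E, P.

E: nullable alternative(s) E → ε; FOLLOW(E) = { '*' }
  E → ε: FIRST \ {ε} = { } — this is the only nullable alternative, skip
  E → d * *: FIRST \ {ε} = { 'd' } — disjoint from FOLLOW(E)
  E → * /: FIRST \ {ε} = { '*' } — overlaps FOLLOW(E) on { '*' }: CONFLICT

P: nullable alternative(s) P → ε; FOLLOW(P) = { $ }
  P → + E *: FIRST \ {ε} = { '+' } — disjoint from FOLLOW(P)
  P → ε: FIRST \ {ε} = { } — this is the only nullable alternative, skip
  P → g + +: FIRST \ {ε} = { 'g' } — disjoint from FOLLOW(P)

So the grammar has 1 FIRST/FOLLOW conflict (marked CONFLICT above).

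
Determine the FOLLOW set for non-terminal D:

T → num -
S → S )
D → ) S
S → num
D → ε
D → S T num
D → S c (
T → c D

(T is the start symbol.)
{ $, 'num' }

In T → c D: D is at the end, add FOLLOW(T)

The FOLLOW sets referred to above (computed the same way, to a fixed point):
  FOLLOW(T) = { $, 'num' }

Taking the union: FOLLOW(D) = { $, 'num' }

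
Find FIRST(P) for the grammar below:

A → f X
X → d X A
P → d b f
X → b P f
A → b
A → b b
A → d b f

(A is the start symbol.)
To compute FIRST(P), examine every production with P on the left-hand side, reading each right-hand side left to right until a non-nullable symbol is reached.

From P → d b f:
  - d is a terminal: add 'd' and stop

Collecting: FIRST(P) = { 'd' }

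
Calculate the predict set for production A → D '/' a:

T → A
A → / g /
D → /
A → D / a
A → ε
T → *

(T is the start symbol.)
{ '/' }

PREDICT(A → D '/' a) = (FIRST(RHS) \ {ε}) ∪ (FOLLOW(A) if ε ∈ FIRST(RHS), i.e. RHS ⇒* ε)
FIRST(D) = { '/' }
FIRST(D '/' a) = { '/' }
ε ∉ FIRST(D '/' a), so FOLLOW(A) is not added.
PREDICT(A → D '/' a) = { '/' }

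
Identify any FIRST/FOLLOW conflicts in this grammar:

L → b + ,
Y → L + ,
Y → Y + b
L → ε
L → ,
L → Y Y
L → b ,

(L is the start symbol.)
Yes. L → Y Y with FOLLOW(L) on { '+' }

A FIRST/FOLLOW conflict occurs when a non-terminal N has a nullable alternative N → β (β ⇒* ε) and another alternative N → α with FIRST(α) ∩ FOLLOW(N) ≠ ∅: on such a lookahead the parser cannot decide between expanding α and letting N vanish via β.

Nullable non-terminals: L.
FIRST sets used below: FIRST(Y) = { '+', ',', 'b' }

L: nullable alternative(s) L → ε; FOLLOW(L) = { $, '+' }
  L → b + ,: FIRST \ {ε} = { 'b' } — disjoint from FOLLOW(L)
  L → ε: FIRST \ {ε} = { } — this is the only nullable alternative, skip
  L → ,: FIRST \ {ε} = { ',' } — disjoint from FOLLOW(L)
  L → Y Y: FIRST \ {ε} = { '+', ',', 'b' } — overlaps FOLLOW(L) on { '+' }: CONFLICT
  L → b ,: FIRST \ {ε} = { 'b' } — disjoint from FOLLOW(L)

Y has no nullable alternative, so no FIRST/FOLLOW check is needed there.

So the grammar has 1 FIRST/FOLLOW conflict (marked CONFLICT above).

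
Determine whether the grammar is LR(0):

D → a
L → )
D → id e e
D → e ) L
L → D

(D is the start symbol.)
Yes, the grammar is LR(0)

Augment with D' → D and build the canonical LR(0) collection (I0 = CLOSURE({[D' → . D]}), then GOTO on every symbol after a dot until no new states appear). It has 11 states:
  I0: { [D → . a], [D → . e ) L], [D → . id e e], [D' → . D] }  — shift
  I1: { [D' → D .] }  — accept
  I2: { [D → a .] }  — reduce
  I3: { [D → e . ) L] }  — shift
  I4: { [D → id . e e] }  — shift
  I5: { [D → id e . e] }  — shift
  I6: { [D → id e e .] }  — reduce
  I7: { [D → . a], [D → . e ) L], [D → . id e e], [D → e ) . L], [L → . )], [L → . D] }  — shift
  I8: { [L → ) .] }  — reduce
  I9: { [L → D .] }  — reduce
  I10: { [D → e ) L .] }  — reduce

Every state is either a pure shift/goto state or contains exactly one complete item and nothing to shift — no conflicts. The grammar is LR(0).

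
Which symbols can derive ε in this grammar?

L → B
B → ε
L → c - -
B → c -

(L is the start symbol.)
{ 'B', 'L' }

A non-terminal is nullable if it can derive ε (the empty string): either it has an ε-production, or it has a production whose right-hand side consists entirely of nullable non-terminals.

ε-productions: B → ε
So B is immediately nullable.
L → B: every symbol on the right is nullable, so L is nullable too.
Every non-terminal is now nullable.
Nullable = { 'B', 'L' }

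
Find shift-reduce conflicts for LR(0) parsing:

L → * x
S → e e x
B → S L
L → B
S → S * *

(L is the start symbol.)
A shift-reduce conflict occurs when an LR(0) state has both:
  - a complete (reduce) item [A → α .] (dot at the end), and
  - a shift item [B → β . c γ] (dot before a terminal).

Augment with L' → L and build the canonical LR(0) collection (I0 = CLOSURE({[L' → . L]}), then GOTO on every symbol after a dot until no new states appear). It has 12 states:
  I0: { [B → . S L], [L → . * x], [L → . B], [L' → . L], [S → . S * *], [S → . e e x] }  — shift
  I1: { [L → * . x] }  — shift
  I2: { [L → B .] }  — reduce
  I3: { [L' → L .] }  — accept
  I4: { [B → . S L], [B → S . L], [L → . * x], [L → . B], [S → . S * *], [S → . e e x], [S → S . * *] }  — shift
  I5: { [S → e . e x] }  — shift
  I6: { [S → e e . x] }  — shift
  I7: { [S → e e x .] }  — reduce
  I8: { [L → * . x], [S → S * . *] }  — shift
  I9: { [B → S L .] }  — reduce
  I10: { [S → S * * .] }  — reduce
  I11: { [L → * x .] }  — reduce

No state contains both a complete item and a shift item.

Answer: No shift-reduce conflicts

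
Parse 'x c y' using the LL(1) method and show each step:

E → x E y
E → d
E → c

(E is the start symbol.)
LL(1) parsing maintains a stack (initially the start symbol over $) and the input. At each step: if the stack top is a terminal, match it against the current input token; if it is a non-terminal N, replace it with the RHS of M[N, lookahead] (the unique production whose predict set contains the lookahead).

Stack is shown with the top on the left.

Stack    Input    Action
------------------------
E $      x c y $  output E → x E y
x E y $  x c y $  match 'x'
E y $    c y $    output E → c
c y $    c y $    match 'c'
y $      y $      match 'y'
$        $        accept

The string is accepted.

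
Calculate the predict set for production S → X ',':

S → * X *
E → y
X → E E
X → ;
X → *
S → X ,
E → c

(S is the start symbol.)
{ '*', ';', 'c', 'y' }

PREDICT(S → X ',') = (FIRST(RHS) \ {ε}) ∪ (FOLLOW(S) if ε ∈ FIRST(RHS), i.e. RHS ⇒* ε)
FIRST(X) = { '*', ';', 'c', 'y' }
FIRST(X ',') = { '*', ';', 'c', 'y' }
ε ∉ FIRST(X ','), so FOLLOW(S) is not added.
PREDICT(S → X ',') = { '*', ';', 'c', 'y' }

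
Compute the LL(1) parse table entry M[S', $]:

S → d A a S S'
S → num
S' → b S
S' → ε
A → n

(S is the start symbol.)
S' → ε

To find M[S', $], we find productions for S' where $ is in the predict set (PREDICT(N → α) = (FIRST(α) \ {ε}) ∪ (FOLLOW(N) if α ⇒* ε)).

Relevant sets:
  FOLLOW(S') = { $, 'b' }

S' → b S: PREDICT = { 'b' }
S' → ε: PREDICT = { $, 'b' }
  $ is in predict set, so this production goes in M[S', $]

M[S', $] = S' → ε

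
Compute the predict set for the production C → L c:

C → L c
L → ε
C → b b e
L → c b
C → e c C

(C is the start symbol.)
PREDICT(C → L c) = (FIRST(RHS) \ {ε}) ∪ (FOLLOW(C) if ε ∈ FIRST(RHS), i.e. RHS ⇒* ε)
FIRST(L) = { 'c', ε }
FIRST(L c) = { 'c' }
ε ∉ FIRST(L c), so FOLLOW(C) is not added.
PREDICT(C → L c) = { 'c' }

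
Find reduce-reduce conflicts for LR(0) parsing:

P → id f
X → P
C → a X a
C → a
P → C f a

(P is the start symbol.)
Augment with P' → P and build the canonical LR(0) collection (I0 = CLOSURE({[P' → . P]}), then GOTO on every symbol after a dot until no new states appear). It has 11 states:
  I0: { [C → . a X a], [C → . a], [P → . C f a], [P → . id f], [P' → . P] }  — shift
  I1: { [P → C . f a] }  — shift
  I2: { [P' → P .] }  — accept
  I3: { [C → . a X a], [C → . a], [C → a . X a], [C → a .], [P → . C f a], [P → . id f], [X → . P] }  — shift, reduce
  I4: { [P → id . f] }  — shift
  I5: { [P → id f .] }  — reduce
  I6: { [X → P .] }  — reduce
  I7: { [C → a X . a] }  — shift
  I8: { [C → a X a .] }  — reduce
  I9: { [P → C f . a] }  — shift
  I10: { [P → C f a .] }  — reduce

No state contains more than one complete item.

Answer: No reduce-reduce conflicts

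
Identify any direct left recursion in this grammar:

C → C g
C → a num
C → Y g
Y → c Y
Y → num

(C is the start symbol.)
Direct left recursion occurs when N → N α for some non-terminal N (the right-hand side begins with the left-hand side itself).

C → C g: LEFT RECURSIVE (starts with C)
C → a num: starts with a
C → Y g: starts with Y
Y → c Y: starts with c
Y → num: starts with num

The grammar has direct left recursion on: C.

Answer: Yes, C is left-recursive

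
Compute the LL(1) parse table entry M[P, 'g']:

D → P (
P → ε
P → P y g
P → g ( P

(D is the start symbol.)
P → P y g, P → g ( P

To find M[P, 'g'], we find productions for P where 'g' is in the predict set (PREDICT(N → α) = (FIRST(α) \ {ε}) ∪ (FOLLOW(N) if α ⇒* ε)).

Relevant sets:
  FIRST(P) = { 'g', 'y', ε }
  FOLLOW(P) = { '(', 'y' }

P → ε: PREDICT = { '(', 'y' }
P → P y g: PREDICT = { 'g', 'y' }
  'g' is in predict set, so this production goes in M[P, 'g']
P → g ( P: PREDICT = { 'g' }
  'g' is in predict set, so this production goes in M[P, 'g']

M[P, 'g'] = P → P y g, P → g ( P  (a multiply-defined cell — the grammar is not LL(1))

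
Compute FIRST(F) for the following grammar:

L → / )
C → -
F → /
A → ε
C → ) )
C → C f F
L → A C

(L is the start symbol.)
To compute FIRST(F), examine every production with F on the left-hand side, reading each right-hand side left to right until a non-nullable symbol is reached.

From F → /:
  - '/' is a terminal: add '/' and stop

Collecting: FIRST(F) = { '/' }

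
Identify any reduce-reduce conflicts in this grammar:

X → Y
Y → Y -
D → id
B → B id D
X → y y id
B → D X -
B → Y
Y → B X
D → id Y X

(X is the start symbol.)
Augment with X' → X and build the canonical LR(0) collection (I0 = CLOSURE({[X' → . X]}), then GOTO on every symbol after a dot until no new states appear). It has 17 states:
  I0: { [B → . B id D], [B → . D X -], [B → . Y], [D → . id Y X], [D → . id], [X → . Y], [X → . y y id], [X' → . X], [Y → . B X], [Y → . Y -] }  — shift
  I1: { [B → . B id D], [B → . D X -], [B → . Y], [B → B . id D], [D → . id Y X], [D → . id], [X → . Y], [X → . y y id], [Y → . B X], [Y → . Y -], [Y → B . X] }  — shift
  I2: { [B → . B id D], [B → . D X -], [B → . Y], [B → D . X -], [D → . id Y X], [D → . id], [X → . Y], [X → . y y id], [Y → . B X], [Y → . Y -] }  — shift
  I3: { [X' → X .] }  — accept
  I4: { [B → Y .], [X → Y .], [Y → Y . -] }  — shift, 2 reduces
  I5: { [B → . B id D], [B → . D X -], [B → . Y], [D → . id Y X], [D → . id], [D → id . Y X], [D → id .], [Y → . B X], [Y → . Y -] }  — shift, reduce
  I6: { [X → y . y id] }  — shift
  I7: { [X → y y . id] }  — shift
  I8: { [X → y y id .] }  — reduce
  I9: { [B → . B id D], [B → . D X -], [B → . Y], [B → Y .], [D → . id Y X], [D → . id], [D → id Y . X], [X → . Y], [X → . y y id], [Y → . B X], [Y → . Y -], [Y → Y . -] }  — shift, reduce
  I10: { [Y → Y - .] }  — reduce
  I11: { [D → id Y X .] }  — reduce
  I12: { [B → D X . -] }  — shift
  I13: { [B → D X - .] }  — reduce
  I14: { [Y → B X .] }  — reduce
  I15: { [B → . B id D], [B → . D X -], [B → . Y], [B → B id . D], [D → . id Y X], [D → . id], [D → id . Y X], [D → id .], [Y → . B X], [Y → . Y -] }  — shift, reduce
  I16: { [B → . B id D], [B → . D X -], [B → . Y], [B → B id D .], [B → D . X -], [D → . id Y X], [D → . id], [X → . Y], [X → . y y id], [Y → . B X], [Y → . Y -] }  — shift, reduce

I4 contains complete items [B → Y .], [X → Y .] — reduce-reduce conflict.

Answer: Yes — I4: [B → Y .] vs [X → Y .]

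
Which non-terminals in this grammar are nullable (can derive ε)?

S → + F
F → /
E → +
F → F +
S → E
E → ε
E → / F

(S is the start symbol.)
A non-terminal is nullable if it can derive ε (the empty string): either it has an ε-production, or it has a production whose right-hand side consists entirely of nullable non-terminals.

ε-productions: E → ε
So E is immediately nullable.
S → E: every symbol on the right is nullable, so S is nullable too.
No further non-terminal can be added: every production for the remaining non-terminals contains a terminal or a non-nullable non-terminal.
Nullable = { 'E', 'S' }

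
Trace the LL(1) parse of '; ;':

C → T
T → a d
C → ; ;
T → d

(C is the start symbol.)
Stack is shown with the top on the left.

Stack  Input  Action
--------------------
C $    ; ; $  output C → ; ;
; ; $  ; ; $  match ';'
; $    ; $    match ';'
$      $      accept

The string is accepted.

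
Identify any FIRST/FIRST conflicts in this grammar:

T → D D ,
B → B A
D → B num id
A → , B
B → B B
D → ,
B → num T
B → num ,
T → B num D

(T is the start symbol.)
Yes. T → D D ',' / T → B num D on { 'num' }; B → B A / B → B B on { 'num' }; B → B A / B → num T on { 'num' }; B → B A / B → num ',' on { 'num' }; B → B B / B → num T on { 'num' }; B → B B / B → num ',' on { 'num' }; B → num T / B → num ',' on { 'num' }

FIRST sets of the non-terminals at (or reachable through a nullable prefix from) the front of some alternative:
  FIRST(D) = { ',', 'num' }
  FIRST(B) = { 'num' }

Productions for T:
  T → D D ,: FIRST = { ',', 'num' }
  T → B num D: FIRST = { 'num' }
Productions for B:
  B → B A: FIRST = { 'num' }
  B → B B: FIRST = { 'num' }
  B → num T: FIRST = { 'num' }
  B → num ,: FIRST = { 'num' }
Productions for D:
  D → B num id: FIRST = { 'num' }
  D → ,: FIRST = { ',' }
A has only one production, so no FIRST/FIRST conflict is possible there.

Conflict for T: T → D D , and T → B num D
  Overlap: { 'num' }
Conflict for B: B → B A and B → B B
  Overlap: { 'num' }
Conflict for B: B → B A and B → num T
  Overlap: { 'num' }
Conflict for B: B → B A and B → num ,
  Overlap: { 'num' }
Conflict for B: B → B B and B → num T
  Overlap: { 'num' }
Conflict for B: B → B B and B → num ,
  Overlap: { 'num' }
Conflict for B: B → num T and B → num ,
  Overlap: { 'num' }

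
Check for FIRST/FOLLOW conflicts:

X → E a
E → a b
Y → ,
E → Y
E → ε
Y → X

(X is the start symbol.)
Nullable non-terminals: E.
FIRST sets used below: FIRST(Y) = { ',', 'a' }

E: nullable alternative(s) E → ε; FOLLOW(E) = { 'a' }
  E → a b: FIRST \ {ε} = { 'a' } — overlaps FOLLOW(E) on { 'a' }: CONFLICT
  E → Y: FIRST \ {ε} = { ',', 'a' } — overlaps FOLLOW(E) on { 'a' }: CONFLICT
  E → ε: FIRST \ {ε} = { } — this is the only nullable alternative, skip

X, Y have no nullable alternative, so no FIRST/FOLLOW check is needed there.

So the grammar has 2 FIRST/FOLLOW conflicts (marked CONFLICT above).

Answer: Yes. E → a b with FOLLOW(E) on { 'a' }; E → Y with FOLLOW(E) on { 'a' }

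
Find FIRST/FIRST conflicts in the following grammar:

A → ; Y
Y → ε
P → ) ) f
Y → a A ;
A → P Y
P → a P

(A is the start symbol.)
No FIRST/FIRST conflicts.

FIRST sets of the non-terminals at (or reachable through a nullable prefix from) the front of some alternative:
  FIRST(P) = { ')', 'a' }

Productions for A:
  A → ; Y: FIRST = { ';' }
  A → P Y: FIRST = { ')', 'a' }
Productions for Y:
  Y → ε: FIRST = { ε }
  Y → a A ;: FIRST = { 'a' }
Productions for P:
  P → ) ) f: FIRST = { ')' }
  P → a P: FIRST = { 'a' }

All alternatives of each non-terminal have pairwise disjoint FIRST sets.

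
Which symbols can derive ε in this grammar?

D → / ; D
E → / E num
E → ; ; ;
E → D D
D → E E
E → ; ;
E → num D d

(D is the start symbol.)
None

A non-terminal is nullable if it can derive ε (the empty string): either it has an ε-production, or it has a production whose right-hand side consists entirely of nullable non-terminals.

There are no ε-productions, so no non-terminal can derive ε.
No non-terminals are nullable.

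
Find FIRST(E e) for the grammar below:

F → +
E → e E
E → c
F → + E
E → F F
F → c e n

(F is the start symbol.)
FIRST sets of the non-terminals involved (from the grammar, by fixed-point iteration):
  FIRST(E) = { '+', 'c', 'e' }

To compute FIRST(E e), process the symbols left to right:
Symbol E is a non-terminal. Add FIRST(E) \ {ε} = { '+', 'c', 'e' }
E is not nullable (ε ∉ FIRST(E)), so stop here.
FIRST(E e) = { '+', 'c', 'e' }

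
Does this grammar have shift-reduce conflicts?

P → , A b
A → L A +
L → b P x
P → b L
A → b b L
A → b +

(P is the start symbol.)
No shift-reduce conflicts

Augment with P' → P and build the canonical LR(0) collection (I0 = CLOSURE({[P' → . P]}), then GOTO on every symbol after a dot until no new states appear). It has 17 states:
  I0: { [P → . , A b], [P → . b L], [P' → . P] }  — shift
  I1: { [A → . L A +], [A → . b +], [A → . b b L], [L → . b P x], [P → , . A b] }  — shift
  I2: { [P' → P .] }  — accept
  I3: { [L → . b P x], [P → b . L] }  — shift
  I4: { [P → b L .] }  — reduce
  I5: { [L → b . P x], [P → . , A b], [P → . b L] }  — shift
  I6: { [L → b P . x] }  — shift
  I7: { [L → b P x .] }  — reduce
  I8: { [P → , A . b] }  — shift
  I9: { [A → . L A +], [A → . b +], [A → . b b L], [A → L . A +], [L → . b P x] }  — shift
  I10: { [A → b . +], [A → b . b L], [L → b . P x], [P → . , A b], [P → . b L] }  — shift
  I11: { [A → b + .] }  — reduce
  I12: { [A → b b . L], [L → . b P x], [P → b . L] }  — shift
  I13: { [A → b b L .], [P → b L .] }  — 2 reduces
  I14: { [A → L A . +] }  — shift
  I15: { [A → L A + .] }  — reduce
  I16: { [P → , A b .] }  — reduce

No state contains both a complete item and a shift item.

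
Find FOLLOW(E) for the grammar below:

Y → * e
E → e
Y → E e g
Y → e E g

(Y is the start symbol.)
In Y → E e g: E is followed by e g, add FIRST(e g) \ {ε} = { 'e' }
In Y → e E g: E is followed by g, add FIRST(g) \ {ε} = { 'g' }

Taking the union: FOLLOW(E) = { 'e', 'g' }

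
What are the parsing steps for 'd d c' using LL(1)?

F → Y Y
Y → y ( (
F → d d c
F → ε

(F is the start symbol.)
Stack is shown with the top on the left.

Stack    Input    Action
------------------------
F $      d d c $  output F → d d c
d d c $  d d c $  match 'd'
d c $    d c $    match 'd'
c $      c $      match 'c'
$        $        accept

The string is accepted.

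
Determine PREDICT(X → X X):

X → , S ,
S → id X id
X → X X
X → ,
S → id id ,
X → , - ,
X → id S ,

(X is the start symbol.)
{ ',', 'id' }

PREDICT(X → X X) = (FIRST(RHS) \ {ε}) ∪ (FOLLOW(X) if ε ∈ FIRST(RHS), i.e. RHS ⇒* ε)
FIRST(X) = { ',', 'id' }
FIRST(X X) = { ',', 'id' }
ε ∉ FIRST(X X), so FOLLOW(X) is not added.
PREDICT(X → X X) = { ',', 'id' }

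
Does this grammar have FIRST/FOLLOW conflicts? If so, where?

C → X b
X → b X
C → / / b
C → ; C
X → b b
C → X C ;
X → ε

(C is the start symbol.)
Yes. X → b X with FOLLOW(X) on { 'b' }; X → b b with FOLLOW(X) on { 'b' }

Nullable non-terminals: X.

X: nullable alternative(s) X → ε; FOLLOW(X) = { '/', ';', 'b' }
  X → b X: FIRST \ {ε} = { 'b' } — overlaps FOLLOW(X) on { 'b' }: CONFLICT
  X → b b: FIRST \ {ε} = { 'b' } — overlaps FOLLOW(X) on { 'b' }: CONFLICT
  X → ε: FIRST \ {ε} = { } — this is the only nullable alternative, skip

C has no nullable alternative, so no FIRST/FOLLOW check is needed there.

So the grammar has 2 FIRST/FOLLOW conflicts (marked CONFLICT above).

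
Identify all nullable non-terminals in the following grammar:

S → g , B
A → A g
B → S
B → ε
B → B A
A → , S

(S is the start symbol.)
{ 'B' }

ε-productions: B → ε
So B is immediately nullable.
No further non-terminal can be added: every production for the remaining non-terminals contains a terminal or a non-nullable non-terminal.
Nullable = { 'B' }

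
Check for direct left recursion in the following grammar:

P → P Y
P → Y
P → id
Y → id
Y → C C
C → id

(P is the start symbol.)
P → P Y: LEFT RECURSIVE (starts with P)
P → Y: starts with Y
P → id: starts with id
Y → id: starts with id
Y → C C: starts with C
C → id: starts with id

The grammar has direct left recursion on: P.

Answer: Yes, P is left-recursive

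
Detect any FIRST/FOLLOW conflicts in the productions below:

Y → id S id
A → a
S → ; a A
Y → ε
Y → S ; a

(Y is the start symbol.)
A FIRST/FOLLOW conflict occurs when a non-terminal N has a nullable alternative N → β (β ⇒* ε) and another alternative N → α with FIRST(α) ∩ FOLLOW(N) ≠ ∅: on such a lookahead the parser cannot decide between expanding α and letting N vanish via β.

Nullable non-terminals: Y.
FIRST sets used below: FIRST(S) = { ';' }

Y: nullable alternative(s) Y → ε; FOLLOW(Y) = { $ }
  Y → id S id: FIRST \ {ε} = { 'id' } — disjoint from FOLLOW(Y)
  Y → ε: FIRST \ {ε} = { } — this is the only nullable alternative, skip
  Y → S ; a: FIRST \ {ε} = { ';' } — disjoint from FOLLOW(Y)

A, S have no nullable alternative, so no FIRST/FOLLOW check is needed there.

No FIRST/FOLLOW conflicts found.

Answer: No FIRST/FOLLOW conflicts.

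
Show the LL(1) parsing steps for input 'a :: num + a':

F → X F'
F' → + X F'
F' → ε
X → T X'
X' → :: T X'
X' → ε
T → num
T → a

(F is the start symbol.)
LL(1) parsing maintains a stack (initially the start symbol over $) and the input. At each step: if the stack top is a terminal, match it against the current input token; if it is a non-terminal N, replace it with the RHS of M[N, lookahead] (the unique production whose predict set contains the lookahead).

Stack is shown with the top on the left.

Stack         Input           Action
------------------------------------
F $           a :: num + a $  output F → X F'
X F' $        a :: num + a $  output X → T X'
T X' F' $     a :: num + a $  output T → a
a X' F' $     a :: num + a $  match 'a'
X' F' $       :: num + a $    output X' → :: T X'
:: T X' F' $  :: num + a $    match '::'
T X' F' $     num + a $       output T → num
num X' F' $   num + a $       match 'num'
X' F' $       + a $           output X' → ε
F' $          + a $           output F' → + X F'
+ X F' $      + a $           match '+'
X F' $        a $             output X → T X'
T X' F' $     a $             output T → a
a X' F' $     a $             match 'a'
X' F' $       $               output X' → ε
F' $          $               output F' → ε
$             $               accept

The string is accepted.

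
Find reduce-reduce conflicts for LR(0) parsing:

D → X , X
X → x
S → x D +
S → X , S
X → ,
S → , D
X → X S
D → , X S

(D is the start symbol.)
A reduce-reduce conflict occurs when an LR(0) state has two complete items [A → α .] and [B → β .] — both call for a reduction, and with no lookahead the parser cannot choose between them.

Augment with D' → D and build the canonical LR(0) collection (I0 = CLOSURE({[D' → . D]}), then GOTO on every symbol after a dot until no new states appear). It has 24 states:
  I0: { [D → . , X S], [D → . X , X], [D' → . D], [X → . ,], [X → . X S], [X → . x] }  — shift
  I1: { [D → , . X S], [X → , .], [X → . ,], [X → . X S], [X → . x] }  — shift, reduce
  I2: { [D' → D .] }  — accept
  I3: { [D → X . , X], [S → . , D], [S → . X , S], [S → . x D +], [X → . ,], [X → . X S], [X → . x], [X → X . S] }  — shift
  I4: { [X → x .] }  — reduce
  I5: { [D → . , X S], [D → . X , X], [D → X , . X], [S → , . D], [X → , .], [X → . ,], [X → . X S], [X → . x] }  — shift, reduce
  I6: { [X → X S .] }  — reduce
  I7: { [S → . , D], [S → . X , S], [S → . x D +], [S → X . , S], [X → . ,], [X → . X S], [X → . x], [X → X . S] }  — shift
  I8: { [D → . , X S], [D → . X , X], [S → x . D +], [X → . ,], [X → . X S], [X → . x], [X → x .] }  — shift, reduce
  I9: { [S → x D . +] }  — shift
  I10: { [S → x D + .] }  — reduce
  I11: { [D → . , X S], [D → . X , X], [S → , . D], [S → . , D], [S → . X , S], [S → . x D +], [S → X , . S], [X → , .], [X → . ,], [X → . X S], [X → . x] }  — shift, reduce
  I12: { [D → , . X S], [D → . , X S], [D → . X , X], [S → , . D], [X → , .], [X → . ,], [X → . X S], [X → . x] }  — shift, reduce
  I13: { [S → , D .] }  — reduce
  I14: { [S → X , S .] }  — reduce
  I15: { [D → X . , X], [S → . , D], [S → . X , S], [S → . x D +], [S → X . , S], [X → . ,], [X → . X S], [X → . x], [X → X . S] }  — shift
  I16: { [D → . , X S], [D → . X , X], [D → X , . X], [S → , . D], [S → . , D], [S → . X , S], [S → . x D +], [S → X , . S], [X → , .], [X → . ,], [X → . X S], [X → . x] }  — shift, reduce
  I17: { [D → X , X .], [D → X . , X], [S → . , D], [S → . X , S], [S → . x D +], [S → X . , S], [X → . ,], [X → . X S], [X → . x], [X → X . S] }  — shift, reduce
  I18: { [D → , X . S], [D → X . , X], [S → . , D], [S → . X , S], [S → . x D +], [X → . ,], [X → . X S], [X → . x], [X → X . S] }  — shift
  I19: { [D → , X S .], [X → X S .] }  — 2 reduces
  I20: { [D → X , X .], [D → X . , X], [S → . , D], [S → . X , S], [S → . x D +], [X → . ,], [X → . X S], [X → . x], [X → X . S] }  — shift, reduce
  I21: { [X → , .] }  — reduce
  I22: { [D → , X . S], [S → . , D], [S → . X , S], [S → . x D +], [X → . ,], [X → . X S], [X → . x], [X → X . S] }  — shift
  I23: { [D → . , X S], [D → . X , X], [S → , . D], [X → , .], [X → . ,], [X → . X S], [X → . x] }  — shift, reduce

I19 contains complete items [D → , X S .], [X → X S .] — reduce-reduce conflict.

Answer: Yes — I19: [D → , X S .] vs [X → X S .]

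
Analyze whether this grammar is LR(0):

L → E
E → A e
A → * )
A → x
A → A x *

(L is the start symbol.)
Augment with L' → L and build the canonical LR(0) collection (I0 = CLOSURE({[L' → . L]}), then GOTO on every symbol after a dot until no new states appear). It has 10 states:
  I0: { [A → . * )], [A → . A x *], [A → . x], [E → . A e], [L → . E], [L' → . L] }  — shift
  I1: { [A → * . )] }  — shift
  I2: { [A → A . x *], [E → A . e] }  — shift
  I3: { [L → E .] }  — reduce
  I4: { [L' → L .] }  — accept
  I5: { [A → x .] }  — reduce
  I6: { [E → A e .] }  — reduce
  I7: { [A → A x . *] }  — shift
  I8: { [A → A x * .] }  — reduce
  I9: { [A → * ) .] }  — reduce

Every state is either a pure shift/goto state or contains exactly one complete item and nothing to shift — no conflicts. The grammar is LR(0).

Answer: Yes, the grammar is LR(0)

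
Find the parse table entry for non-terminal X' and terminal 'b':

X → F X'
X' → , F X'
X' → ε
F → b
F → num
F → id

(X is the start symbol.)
To find M[X', 'b'], we find productions for X' where 'b' is in the predict set (PREDICT(N → α) = (FIRST(α) \ {ε}) ∪ (FOLLOW(N) if α ⇒* ε)).

Relevant sets:
  FOLLOW(X') = { $ }

X' → , F X': PREDICT = { ',' }
X' → ε: PREDICT = { $ }

M[X', 'b'] is empty (no production applies)

Answer: Empty (error entry)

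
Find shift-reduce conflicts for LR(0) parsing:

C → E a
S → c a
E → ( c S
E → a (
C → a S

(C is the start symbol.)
No shift-reduce conflicts

Augment with C' → C and build the canonical LR(0) collection (I0 = CLOSURE({[C' → . C]}), then GOTO on every symbol after a dot until no new states appear). It has 12 states:
  I0: { [C → . E a], [C → . a S], [C' → . C], [E → . ( c S], [E → . a (] }  — shift
  I1: { [E → ( . c S] }  — shift
  I2: { [C' → C .] }  — accept
  I3: { [C → E . a] }  — shift
  I4: { [C → a . S], [E → a . (], [S → . c a] }  — shift
  I5: { [E → a ( .] }  — reduce
  I6: { [C → a S .] }  — reduce
  I7: { [S → c . a] }  — shift
  I8: { [S → c a .] }  — reduce
  I9: { [C → E a .] }  — reduce
  I10: { [E → ( c . S], [S → . c a] }  — shift
  I11: { [E → ( c S .] }  — reduce

No state contains both a complete item and a shift item.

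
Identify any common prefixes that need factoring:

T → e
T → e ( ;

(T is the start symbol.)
Left-factoring is needed when two productions for the same non-terminal
share a common prefix on the right-hand side.

Productions for T:
  T → e
  T → e ( ;

Found common prefix 'e' in productions for T

Answer: Yes, T has productions with common prefix 'e'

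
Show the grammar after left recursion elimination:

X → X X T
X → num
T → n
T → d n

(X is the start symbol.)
X → num X'
X' → X T X'
X' → ε
T → n
T → d n

X is directly left-recursive. The standard transformation for
  A → A α₁ | ... | A α_m | β₁ | ... | β_n
is
  A  → β₁ A' | ... | β_n A'
  A' → α₁ A' | ... | α_m A' | ε

X → num becomes X → num X'
X → X X T becomes X' → X T X'
Add X' → ε

Productions for other non-terminals are unchanged:
  T → n
  T → d n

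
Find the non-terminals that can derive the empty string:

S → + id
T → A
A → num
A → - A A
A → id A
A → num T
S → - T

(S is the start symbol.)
None

A non-terminal is nullable if it can derive ε (the empty string): either it has an ε-production, or it has a production whose right-hand side consists entirely of nullable non-terminals.

There are no ε-productions, so no non-terminal can derive ε.
No non-terminals are nullable.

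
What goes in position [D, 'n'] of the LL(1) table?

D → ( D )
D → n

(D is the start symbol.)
To find M[D, 'n'], we find productions for D where 'n' is in the predict set (PREDICT(N → α) = (FIRST(α) \ {ε}) ∪ (FOLLOW(N) if α ⇒* ε)).

D → ( D ): PREDICT = { '(' }
D → n: PREDICT = { 'n' }
  'n' is in predict set, so this production goes in M[D, 'n']

M[D, 'n'] = D → n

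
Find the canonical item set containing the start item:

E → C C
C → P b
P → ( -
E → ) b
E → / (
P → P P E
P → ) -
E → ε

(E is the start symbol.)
{ [C → . P b], [E → . ) b], [E → . / (], [E → . C C], [E → .], [E' → . E], [P → . ( -], [P → . ) -], [P → . P P E] }

First, augment the grammar with E' → E
I₀ = CLOSURE({ [E' → . E] }):
  [E' → . E] has the dot before E: add [E → . C C], [E → . ) b], [E → . / (], [E → .]
  [E → . C C] has the dot before C: add [C → . P b]
  [C → . P b] has the dot before P: add [P → . ( -], [P → . P P E], [P → . ) -]
No further items can be added.

I₀ = { [C → . P b], [E → . ) b], [E → . / (], [E → . C C], [E → .], [E' → . E], [P → . ( -], [P → . ) -], [P → . P P E] }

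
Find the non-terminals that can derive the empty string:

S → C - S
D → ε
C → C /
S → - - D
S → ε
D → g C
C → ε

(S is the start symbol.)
A non-terminal is nullable if it can derive ε (the empty string): either it has an ε-production, or it has a production whose right-hand side consists entirely of nullable non-terminals.

ε-productions: D → ε, S → ε, C → ε
So D, S, C are immediately nullable.
Every non-terminal is now nullable.
Nullable = { 'C', 'D', 'S' }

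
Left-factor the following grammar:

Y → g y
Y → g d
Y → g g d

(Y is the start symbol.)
Left-factoring transforms A → αβ₁ | αβ₂ into A → αA' and A' → β₁ | β₂
(α is the longest common prefix among the alternatives). Repeat until
no nonterminal has two alternatives with a common prefix.

Round 1: Y has alternatives sharing prefix 'g'. Introduce Y': Y → g Y'
  Add: Y' → y
  Add: Y' → d
  Add: Y' → g d

No remaining common prefixes — done.

Resulting grammar:
Y → g Y'
Y' → y
Y' → d
Y' → g d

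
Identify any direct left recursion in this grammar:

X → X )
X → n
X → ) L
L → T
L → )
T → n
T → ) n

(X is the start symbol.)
Yes, X is left-recursive

Direct left recursion occurs when N → N α for some non-terminal N (the right-hand side begins with the left-hand side itself).

X → X ): LEFT RECURSIVE (starts with X)
X → n: starts with n
X → ) L: starts with ')'
L → T: starts with T
L → ): starts with ')'
T → n: starts with n
T → ) n: starts with ')'

The grammar has direct left recursion on: X.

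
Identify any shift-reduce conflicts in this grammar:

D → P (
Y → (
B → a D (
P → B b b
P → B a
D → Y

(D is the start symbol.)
Augment with D' → D and build the canonical LR(0) collection (I0 = CLOSURE({[D' → . D]}), then GOTO on every symbol after a dot until no new states appear). It has 13 states:
  I0: { [B → . a D (], [D → . P (], [D → . Y], [D' → . D], [P → . B a], [P → . B b b], [Y → . (] }  — shift
  I1: { [Y → ( .] }  — reduce
  I2: { [P → B . a], [P → B . b b] }  — shift
  I3: { [D' → D .] }  — accept
  I4: { [D → P . (] }  — shift
  I5: { [D → Y .] }  — reduce
  I6: { [B → . a D (], [B → a . D (], [D → . P (], [D → . Y], [P → . B a], [P → . B b b], [Y → . (] }  — shift
  I7: { [B → a D . (] }  — shift
  I8: { [B → a D ( .] }  — reduce
  I9: { [D → P ( .] }  — reduce
  I10: { [P → B a .] }  — reduce
  I11: { [P → B b . b] }  — shift
  I12: { [P → B b b .] }  — reduce

No state contains both a complete item and a shift item.

Answer: No shift-reduce conflicts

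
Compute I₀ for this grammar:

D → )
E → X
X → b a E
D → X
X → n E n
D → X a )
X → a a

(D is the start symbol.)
First, augment the grammar with D' → D
I₀ = CLOSURE({ [D' → . D] }):
  [D' → . D] has the dot before D: add [D → . )], [D → . X], [D → . X a )]
  [D → . X] has the dot before X: add [X → . b a E], [X → . n E n], [X → . a a]
No further items can be added.

I₀ = { [D → . )], [D → . X a )], [D → . X], [D' → . D], [X → . a a], [X → . b a E], [X → . n E n] }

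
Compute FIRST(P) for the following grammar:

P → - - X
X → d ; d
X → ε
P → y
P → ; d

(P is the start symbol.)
To compute FIRST(P), examine every production with P on the left-hand side, reading each right-hand side left to right until a non-nullable symbol is reached.

From P → - - X:
  - '-' is a terminal: add '-' and stop
From P → y:
  - y is a terminal: add 'y' and stop
From P → ; d:
  - ';' is a terminal: add ';' and stop

Collecting: FIRST(P) = { '-', ';', 'y' }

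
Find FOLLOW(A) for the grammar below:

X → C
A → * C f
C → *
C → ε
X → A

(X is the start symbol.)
{ $ }

In X → A: A is at the end, add FOLLOW(X)

The FOLLOW sets referred to above (computed the same way, to a fixed point):
  FOLLOW(X) = { $ }

Taking the union: FOLLOW(A) = { $ }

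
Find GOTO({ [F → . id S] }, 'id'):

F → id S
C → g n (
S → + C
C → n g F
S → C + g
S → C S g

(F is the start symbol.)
{ [C → . g n (], [C → . n g F], [F → id . S], [S → . + C], [S → . C + g], [S → . C S g] }

GOTO(I, 'id') = CLOSURE({ [A → αX.β] : [A → α.Xβ] ∈ I, X = 'id' })

Items with dot before 'id', with the dot advanced:
  [F → . id S] → [F → id . S]
Closure of the advanced items:
  [F → id . S] has the dot before S: add [S → . + C], [S → . C + g], [S → . C S g]
  [S → . C + g] has the dot before C: add [C → . g n (], [C → . n g F]

GOTO = { [C → . g n (], [C → . n g F], [F → id . S], [S → . + C], [S → . C + g], [S → . C S g] }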